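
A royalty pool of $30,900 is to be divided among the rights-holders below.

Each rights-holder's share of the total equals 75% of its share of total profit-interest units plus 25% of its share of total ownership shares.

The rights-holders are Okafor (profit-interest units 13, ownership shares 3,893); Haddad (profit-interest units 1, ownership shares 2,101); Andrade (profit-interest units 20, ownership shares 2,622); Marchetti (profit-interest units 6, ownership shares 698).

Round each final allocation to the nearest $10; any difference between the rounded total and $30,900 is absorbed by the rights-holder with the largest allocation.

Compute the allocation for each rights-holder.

Okafor: $10,760 · Haddad: $2,320 · Andrade: $13,760 · Marchetti: $4,060

Totals — profit-interest units 40, ownership shares 9,314.
Composite weights (75% profit-interest units + 25% ownership shares): Okafor 0.3482; Haddad 0.0751; Andrade 0.4454; Marchetti 0.1312.
Pro-rata amounts: Okafor 10,760.72; Haddad 2,321.94; Andrade 13,762.18; Marchetti 4,055.17.
At nearest $10: Okafor $10,760; Haddad $2,320; Andrade $13,760; Marchetti $4,060. Sum = $30,900.
No rounding difference to absorb.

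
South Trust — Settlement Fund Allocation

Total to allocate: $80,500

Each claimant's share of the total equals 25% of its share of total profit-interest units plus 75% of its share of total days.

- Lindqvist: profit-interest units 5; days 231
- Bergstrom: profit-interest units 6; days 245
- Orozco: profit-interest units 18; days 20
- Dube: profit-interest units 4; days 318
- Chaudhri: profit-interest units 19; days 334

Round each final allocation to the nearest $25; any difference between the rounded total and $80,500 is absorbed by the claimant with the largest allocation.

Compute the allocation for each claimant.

Profit-interest units total 52; days total 1,148.
Blended shares (25% profit-interest units + 75% days): Lindqvist 0.1750; Bergstrom 0.1889; Orozco 0.0996; Dube 0.2270; Chaudhri 0.3096.
Proportional shares: Lindqvist 14,083.72; Bergstrom 15,207.02; Orozco 8,018.18; Dube 18,272.16; Chaudhri 24,918.91.
After rounding ($25): Lindqvist $14,075; Bergstrom $15,200; Orozco $8,025; Dube $18,275; Chaudhri $24,925. Sum = $80,500.
No rounding difference to absorb.

Lindqvist: $14,075 | Bergstrom: $15,200 | Orozco: $8,025 | Dube: $18,275 | Chaudhri: $24,925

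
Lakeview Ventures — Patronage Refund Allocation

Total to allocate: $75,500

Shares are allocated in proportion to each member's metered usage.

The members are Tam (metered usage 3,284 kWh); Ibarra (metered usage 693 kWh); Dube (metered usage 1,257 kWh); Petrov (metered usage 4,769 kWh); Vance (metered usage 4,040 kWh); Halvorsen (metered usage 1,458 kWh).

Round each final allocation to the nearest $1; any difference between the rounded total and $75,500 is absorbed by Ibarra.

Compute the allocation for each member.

Metered usage total: 15,501.
Pro-rata amounts: Tam 3,284/15,501 × $75,500 = 15,995.23; Ibarra 693/15,501 × $75,500 = 3,375.36; Dube 1,257/15,501 × $75,500 = 6,122.41; Petrov 4,769/15,501 × $75,500 = 23,228.15; Vance 4,040/15,501 × $75,500 = 19,677.44; Halvorsen 1,458/15,501 × $75,500 = 7,101.41.
After rounding ($1): Tam $15,995; Ibarra $3,375; Dube $6,122; Petrov $23,228; Vance $19,677; Halvorsen $7,101. Sum = $75,498.
Difference $75,500 − $75,498 = +$2 applied to Ibarra: Ibarra becomes $3,377.

Tam: $15,995 | Ibarra: $3,377 | Dube: $6,122 | Petrov: $23,228 | Vance: $19,677 | Halvorsen: $7,101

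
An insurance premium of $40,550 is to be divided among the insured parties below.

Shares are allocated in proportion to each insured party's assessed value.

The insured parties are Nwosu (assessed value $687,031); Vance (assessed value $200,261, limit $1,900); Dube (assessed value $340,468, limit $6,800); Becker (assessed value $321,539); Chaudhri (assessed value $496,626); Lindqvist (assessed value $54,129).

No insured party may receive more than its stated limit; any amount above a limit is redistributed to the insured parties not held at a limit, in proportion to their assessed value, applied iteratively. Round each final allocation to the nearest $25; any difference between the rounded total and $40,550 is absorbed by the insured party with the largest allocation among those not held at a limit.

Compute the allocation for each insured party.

Total assessed value = 2,100,054.
Unconstrained shares: Nwosu 13,265.90; Vance 3,866.85; Dube 6,574.11; Becker 6,208.61; Chaudhri 9,589.36; Lindqvist 1,045.18.
Capped: Vance ($1,900); balance $38,650 reallocated over remaining assessed value 1,899,793.
Capped: Dube ($6,800); balance $31,850 reallocated over remaining assessed value 1,559,325.
Redistributed shares: Nwosu 14,032.95 → $14,025; Becker 6,567.60 → $6,575; Chaudhri 10,143.84 → $10,150; Lindqvist 1,105.61 → $1,100.

Nwosu: $14,025; Vance: $1,900; Dube: $6,800; Becker: $6,575; Chaudhri: $10,150; Lindqvist: $1,100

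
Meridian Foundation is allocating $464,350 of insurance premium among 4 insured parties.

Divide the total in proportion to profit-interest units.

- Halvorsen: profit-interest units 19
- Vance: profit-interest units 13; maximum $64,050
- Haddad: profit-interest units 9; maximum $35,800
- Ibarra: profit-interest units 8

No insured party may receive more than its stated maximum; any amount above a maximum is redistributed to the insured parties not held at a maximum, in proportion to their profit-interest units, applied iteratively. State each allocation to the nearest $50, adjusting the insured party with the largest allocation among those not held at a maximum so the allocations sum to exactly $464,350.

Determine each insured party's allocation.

Profit-interest units total: 49.
Unconstrained shares: Halvorsen 180,054.08; Vance 123,194.90; Haddad 85,288.78; Ibarra 75,812.24.
Capped: Vance ($64,050), Haddad ($35,800); balance $364,500 reallocated over remaining profit-interest units 27.
Shares after redistribution: Halvorsen 256,500.00 → $256,500; Ibarra 108,000.00 → $108,000.

Halvorsen: $256,500 | Vance: $64,050 | Haddad: $35,800 | Ibarra: $108,000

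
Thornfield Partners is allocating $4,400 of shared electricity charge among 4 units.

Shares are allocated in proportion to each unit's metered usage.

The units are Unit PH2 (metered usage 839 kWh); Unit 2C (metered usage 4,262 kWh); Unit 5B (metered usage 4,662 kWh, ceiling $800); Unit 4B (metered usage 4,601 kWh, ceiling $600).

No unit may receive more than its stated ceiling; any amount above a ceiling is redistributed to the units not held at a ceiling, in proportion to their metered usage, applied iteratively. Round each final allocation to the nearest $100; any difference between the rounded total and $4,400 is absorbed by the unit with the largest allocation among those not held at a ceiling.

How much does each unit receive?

Unit PH2: $500 · Unit 2C: $2,500 · Unit 5B: $800 · Unit 4B: $600

Combined metered usage = 14,364.
Pro-rata shares before constraints: Unit PH2 257.00; Unit 2C 1,305.54; Unit 5B 1,428.07; Unit 4B 1,409.38.
Capped: Unit 5B ($800), Unit 4B ($600); residual $3,000 reallocated over remaining metered usage 5,101.
Remaining shares: Unit PH2 493.43 → $500; Unit 2C 2,506.57 → $2,500.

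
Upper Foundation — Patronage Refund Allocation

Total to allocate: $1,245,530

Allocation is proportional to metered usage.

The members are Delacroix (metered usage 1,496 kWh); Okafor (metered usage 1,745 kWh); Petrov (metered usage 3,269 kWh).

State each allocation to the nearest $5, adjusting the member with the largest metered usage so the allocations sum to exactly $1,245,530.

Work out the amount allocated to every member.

Metered usage total: 6,510.
Unrounded shares: Delacroix 1,496/6,510 × $1,245,530 = 286,223.18; Okafor 1,745/6,510 × $1,245,530 = 333,863.26; Petrov 3,269/6,510 × $1,245,530 = 625,443.56.
Rounded to nearest $5: Delacroix $286,225; Okafor $333,865; Petrov $625,445. Sum = $1,245,535.
Difference $1,245,530 − $1,245,535 = −$5 applied to largest metered usage (Petrov): Petrov becomes $625,440.

Delacroix: $286,225 · Okafor: $333,865 · Petrov: $625,440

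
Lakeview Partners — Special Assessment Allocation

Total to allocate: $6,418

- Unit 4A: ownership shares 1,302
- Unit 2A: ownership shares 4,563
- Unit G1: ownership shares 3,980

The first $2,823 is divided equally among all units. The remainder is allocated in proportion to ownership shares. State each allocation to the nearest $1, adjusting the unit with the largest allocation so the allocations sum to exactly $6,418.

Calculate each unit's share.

Unit 4A: $1,416 | Unit 2A: $2,608 | Unit G1: $2,394

Equal tier: $2,823 ÷ 3 = $941 apiece.
Remainder $3,595 by ownership shares (total 9,845): Unit 4A 475.44 → $475; Unit 2A 1,666.22 → $1,666; Unit G1 1,453.34 → $1,453.
Rounding difference +$1 on remainder applied to Unit 2A.
Totals: Unit 4A $941 + $475 = $1,416; Unit 2A $941 + $1,667 = $2,608; Unit G1 $941 + $1,453 = $2,394.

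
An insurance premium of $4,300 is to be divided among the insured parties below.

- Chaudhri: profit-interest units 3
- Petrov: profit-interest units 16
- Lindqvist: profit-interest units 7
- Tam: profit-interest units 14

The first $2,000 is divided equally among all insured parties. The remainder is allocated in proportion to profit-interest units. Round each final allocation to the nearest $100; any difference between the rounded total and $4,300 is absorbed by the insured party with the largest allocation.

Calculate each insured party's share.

First tranche $2,000 split equally: $500 each.
Remainder $2,300 by profit-interest units (total 40): Chaudhri 172.50 → $200; Petrov 920.00 → $900; Lindqvist 402.50 → $400; Tam 805.00 → $800.
Totals: Chaudhri $500 + $200 = $700; Petrov $500 + $900 = $1,400; Lindqvist $500 + $400 = $900; Tam $500 + $800 = $1,300.

Chaudhri: $700 · Petrov: $1,400 · Lindqvist: $900 · Tam: $1,300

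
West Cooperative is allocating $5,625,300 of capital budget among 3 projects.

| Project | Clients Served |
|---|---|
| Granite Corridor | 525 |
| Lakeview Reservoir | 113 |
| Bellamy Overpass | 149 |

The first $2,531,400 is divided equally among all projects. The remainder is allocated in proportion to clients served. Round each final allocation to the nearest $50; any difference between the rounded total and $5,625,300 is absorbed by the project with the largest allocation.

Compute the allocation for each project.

Granite Corridor: $2,907,700 | Lakeview Reservoir: $1,288,050 | Bellamy Overpass: $1,429,550

First tranche $2,531,400 split equally: $843,800 each.
Remainder $3,093,900 by clients served (total 787): Granite Corridor 2,063,910.42 → $2,063,900; Lakeview Reservoir 444,232.15 → $444,250; Bellamy Overpass 585,757.43 → $585,750.
Totals: Granite Corridor $843,800 + $2,063,900 = $2,907,700; Lakeview Reservoir $843,800 + $444,250 = $1,288,050; Bellamy Overpass $843,800 + $585,750 = $1,429,550.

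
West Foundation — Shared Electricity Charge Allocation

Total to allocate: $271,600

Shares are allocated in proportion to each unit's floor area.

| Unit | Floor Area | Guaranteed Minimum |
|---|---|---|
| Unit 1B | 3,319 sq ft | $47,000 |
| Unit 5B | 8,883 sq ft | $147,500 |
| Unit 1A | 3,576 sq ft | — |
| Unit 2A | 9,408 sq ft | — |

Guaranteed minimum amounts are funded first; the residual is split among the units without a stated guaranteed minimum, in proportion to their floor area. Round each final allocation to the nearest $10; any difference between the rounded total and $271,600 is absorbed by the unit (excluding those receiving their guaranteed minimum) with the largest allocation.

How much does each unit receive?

Fund the minimums — Unit 1B $47,000; Unit 5B $147,500. Balance $77,100.
Balance split over remaining floor area 12,984: Unit 1A 21,234.57 → $21,230; Unit 2A 55,865.43 → $55,870.

Unit 1B: $47,000 · Unit 5B: $147,500 · Unit 1A: $21,230 · Unit 2A: $55,870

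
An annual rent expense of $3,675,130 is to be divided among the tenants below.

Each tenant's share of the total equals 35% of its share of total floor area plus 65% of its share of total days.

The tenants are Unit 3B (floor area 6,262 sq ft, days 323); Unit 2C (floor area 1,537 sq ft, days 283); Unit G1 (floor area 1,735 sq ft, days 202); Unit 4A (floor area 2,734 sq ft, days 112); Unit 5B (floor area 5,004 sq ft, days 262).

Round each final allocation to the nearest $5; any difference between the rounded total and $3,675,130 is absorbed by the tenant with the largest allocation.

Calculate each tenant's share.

Totals — floor area 17,272, days 1,182.
Combined weights (35% floor area + 65% days): Unit 3B 0.3045; Unit 2C 0.1868; Unit G1 0.1462; Unit 4A 0.1170; Unit 5B 0.2455.
Pro-rata amounts: Unit 3B 1,119,135.56; Unit 2C 686,410.80; Unit G1 537,454.57; Unit 4A 429,962.03; Unit 5B 902,167.04.
After rounding ($5): Unit 3B $1,119,135; Unit 2C $686,410; Unit G1 $537,455; Unit 4A $429,960; Unit 5B $902,165. Sum = $3,675,125.
Difference $3,675,130 − $3,675,125 = +$5 applied to largest allocation (Unit 3B): Unit 3B becomes $1,119,140.

Unit 3B: $1,119,140; Unit 2C: $686,410; Unit G1: $537,455; Unit 4A: $429,960; Unit 5B: $902,165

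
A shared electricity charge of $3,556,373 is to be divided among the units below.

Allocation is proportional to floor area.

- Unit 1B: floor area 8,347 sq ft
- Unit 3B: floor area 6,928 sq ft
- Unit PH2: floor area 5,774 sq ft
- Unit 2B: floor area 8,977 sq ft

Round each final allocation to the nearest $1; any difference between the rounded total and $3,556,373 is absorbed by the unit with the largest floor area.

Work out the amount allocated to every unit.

Combined floor area = 30,026.
Pro-rata amounts: Unit 1B 8,347/30,026 × $3,556,373 = 988,644.69; Unit 3B 6,928/30,026 × $3,556,373 = 820,573.91; Unit PH2 5,774/30,026 × $3,556,373 = 683,890.55; Unit 2B 8,977/30,026 × $3,556,373 = 1,063,263.85.
After rounding ($1): Unit 1B $988,645; Unit 3B $820,574; Unit PH2 $683,891; Unit 2B $1,063,264. Sum = $3,556,374.
Difference $3,556,373 − $3,556,374 = −$1 applied to largest floor area (Unit 2B): Unit 2B becomes $1,063,263.

Unit 1B: $988,645 | Unit 3B: $820,574 | Unit PH2: $683,891 | Unit 2B: $1,063,263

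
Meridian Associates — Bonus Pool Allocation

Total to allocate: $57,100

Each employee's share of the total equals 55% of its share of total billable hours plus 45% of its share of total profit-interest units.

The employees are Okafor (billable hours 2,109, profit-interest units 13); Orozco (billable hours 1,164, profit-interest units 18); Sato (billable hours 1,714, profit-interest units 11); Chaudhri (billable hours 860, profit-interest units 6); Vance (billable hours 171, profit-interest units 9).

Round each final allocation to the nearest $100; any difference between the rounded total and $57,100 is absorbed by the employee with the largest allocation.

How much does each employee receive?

Billable hours total 6,018; profit-interest units total 57.
Combined weights (55% billable hours + 45% profit-interest units): Okafor 0.2954; Orozco 0.2485; Sato 0.2435; Chaudhri 0.1260; Vance 0.0867.
Raw shares: Okafor 16,866.10; Orozco 14,188.56; Sato 13,903.21; Chaudhri 7,192.66; Vance 4,949.47.
At nearest $100: Okafor $16,900; Orozco $14,200; Sato $13,900; Chaudhri $7,200; Vance $4,900. Sum = $57,100.
Rounded total matches; no reconciliation needed.

Okafor: $16,900; Orozco: $14,200; Sato: $13,900; Chaudhri: $7,200; Vance: $4,900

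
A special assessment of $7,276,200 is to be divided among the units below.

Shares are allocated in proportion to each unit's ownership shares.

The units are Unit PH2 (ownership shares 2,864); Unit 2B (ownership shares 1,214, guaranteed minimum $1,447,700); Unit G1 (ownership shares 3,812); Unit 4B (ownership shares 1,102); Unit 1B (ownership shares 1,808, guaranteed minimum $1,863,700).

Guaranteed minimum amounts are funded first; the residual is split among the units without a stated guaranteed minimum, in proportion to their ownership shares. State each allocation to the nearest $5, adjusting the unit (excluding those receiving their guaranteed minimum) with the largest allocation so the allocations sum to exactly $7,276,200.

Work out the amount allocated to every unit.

Unit PH2: $1,459,910 · Unit 2B: $1,447,700 · Unit G1: $1,943,150 · Unit 4B: $561,740 · Unit 1B: $1,863,700

Minimums first: Unit 2B $1,447,700; Unit 1B $1,863,700. Remaining pool $3,964,800.
Remaining pool split over remaining ownership shares 7,778: Unit PH2 1,459,910.93 → $1,459,910; Unit G1 1,943,149.60 → $1,943,150; Unit 4B 561,739.47 → $561,740.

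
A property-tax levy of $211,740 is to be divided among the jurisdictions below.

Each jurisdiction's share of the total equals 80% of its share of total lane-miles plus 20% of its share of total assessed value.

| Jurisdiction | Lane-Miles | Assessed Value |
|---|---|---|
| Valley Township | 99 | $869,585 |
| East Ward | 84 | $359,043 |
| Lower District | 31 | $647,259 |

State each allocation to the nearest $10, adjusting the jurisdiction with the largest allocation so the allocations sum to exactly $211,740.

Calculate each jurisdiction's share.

Valley Township: $97,990 · East Ward: $74,600 · Lower District: $39,150

Totals — lane-miles 214, assessed value 1,875,887.
Blended shares (80% lane-miles + 20% assessed value): Valley Township 0.4628; East Ward 0.3523; Lower District 0.1849.
Pro-rata amounts: Valley Township 97,994.40; East Ward 74,595.68; Lower District 39,149.91.
At nearest $10: Valley Township $97,990; East Ward $74,600; Lower District $39,150. Sum = $211,740.
Rounded total matches; no reconciliation needed.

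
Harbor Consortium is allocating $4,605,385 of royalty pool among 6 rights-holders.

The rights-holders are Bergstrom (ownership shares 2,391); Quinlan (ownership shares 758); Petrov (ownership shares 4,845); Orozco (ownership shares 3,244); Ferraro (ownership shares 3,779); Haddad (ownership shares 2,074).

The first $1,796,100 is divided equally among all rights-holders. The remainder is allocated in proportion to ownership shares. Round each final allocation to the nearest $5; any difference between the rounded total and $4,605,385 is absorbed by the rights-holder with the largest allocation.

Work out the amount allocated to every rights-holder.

Bergstrom: $692,365; Quinlan: $423,945; Petrov: $1,095,730; Orozco: $832,575; Ferraro: $920,510; Haddad: $640,260

First tranche $1,796,100 split equally: $299,350 each.
Remainder $2,809,285 by ownership shares (total 17,091): Bergstrom 393,013.89 → $393,015; Quinlan 124,594.12 → $124,595; Petrov 796,383.23 → $796,385; Orozco 533,223.37 → $533,225; Ferraro 621,162.48 → $621,160; Haddad 340,907.91 → $340,910.
Rounding difference −$5 on remainder applied to Petrov.
Totals: Bergstrom $299,350 + $393,015 = $692,365; Quinlan $299,350 + $124,595 = $423,945; Petrov $299,350 + $796,380 = $1,095,730; Orozco $299,350 + $533,225 = $832,575; Ferraro $299,350 + $621,160 = $920,510; Haddad $299,350 + $340,910 = $640,260.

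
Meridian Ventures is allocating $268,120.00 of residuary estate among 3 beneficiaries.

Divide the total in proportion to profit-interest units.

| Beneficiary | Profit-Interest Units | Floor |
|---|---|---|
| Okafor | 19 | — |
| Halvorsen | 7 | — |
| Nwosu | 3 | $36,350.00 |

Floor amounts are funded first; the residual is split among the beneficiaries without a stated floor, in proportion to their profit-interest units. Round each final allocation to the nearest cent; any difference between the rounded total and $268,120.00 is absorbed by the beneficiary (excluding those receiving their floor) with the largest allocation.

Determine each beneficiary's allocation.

Okafor: $169,370.38 | Halvorsen: $62,399.62 | Nwosu: $36,350.00

Guaranteed amounts: Nwosu $36,350.00. Residual $231,770.00.
Residual split over remaining profit-interest units 26: Okafor 169,370.3846 → $169,370.38; Halvorsen 62,399.6154 → $62,399.62.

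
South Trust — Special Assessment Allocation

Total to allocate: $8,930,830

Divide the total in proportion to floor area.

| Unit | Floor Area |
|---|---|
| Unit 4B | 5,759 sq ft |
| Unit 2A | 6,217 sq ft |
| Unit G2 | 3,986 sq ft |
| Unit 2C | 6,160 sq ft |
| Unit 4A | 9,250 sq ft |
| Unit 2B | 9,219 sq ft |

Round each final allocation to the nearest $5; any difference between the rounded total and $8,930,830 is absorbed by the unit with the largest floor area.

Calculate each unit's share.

Floor area total: 5,759 + 6,217 + 3,986 + 6,160 + 9,250 + 9,219 = 40,591.
Pro-rata amounts: Unit 4B 1,267,094.92; Unit 2A 1,367,864.06; Unit G2 876,999.54; Unit 2C 1,355,322.92; Unit 4A 2,035,184.59; Unit 2B 2,028,363.97.
Rounded to nearest $5: Unit 4B $1,267,095; Unit 2A $1,367,865; Unit G2 $877,000; Unit 2C $1,355,325; Unit 4A $2,035,185; Unit 2B $2,028,365. Sum = $8,930,835.
Difference $8,930,830 − $8,930,835 = −$5 applied to largest floor area (Unit 4A): Unit 4A becomes $2,035,180.

Unit 4B: $1,267,095; Unit 2A: $1,367,865; Unit G2: $877,000; Unit 2C: $1,355,325; Unit 4A: $2,035,180; Unit 2B: $2,028,365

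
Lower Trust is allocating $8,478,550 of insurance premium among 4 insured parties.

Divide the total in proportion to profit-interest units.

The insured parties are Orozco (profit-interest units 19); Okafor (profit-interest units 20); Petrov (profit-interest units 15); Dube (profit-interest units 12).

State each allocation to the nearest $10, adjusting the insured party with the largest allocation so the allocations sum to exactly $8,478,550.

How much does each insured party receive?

Orozco: $2,440,790; Okafor: $2,569,270; Petrov: $1,926,940; Dube: $1,541,550

Total profit-interest units = 66.
Pro-rata amounts: Orozco 19/66 × $8,478,550 = 2,440,794.70; Okafor 20/66 × $8,478,550 = 2,569,257.58; Petrov 15/66 × $8,478,550 = 1,926,943.18; Dube 12/66 × $8,478,550 = 1,541,554.55.
At nearest $10: Orozco $2,440,790; Okafor $2,569,260; Petrov $1,926,940; Dube $1,541,550. Sum = $8,478,540.
Difference $8,478,550 − $8,478,540 = +$10 applied to largest allocation (Okafor): Okafor becomes $2,569,270.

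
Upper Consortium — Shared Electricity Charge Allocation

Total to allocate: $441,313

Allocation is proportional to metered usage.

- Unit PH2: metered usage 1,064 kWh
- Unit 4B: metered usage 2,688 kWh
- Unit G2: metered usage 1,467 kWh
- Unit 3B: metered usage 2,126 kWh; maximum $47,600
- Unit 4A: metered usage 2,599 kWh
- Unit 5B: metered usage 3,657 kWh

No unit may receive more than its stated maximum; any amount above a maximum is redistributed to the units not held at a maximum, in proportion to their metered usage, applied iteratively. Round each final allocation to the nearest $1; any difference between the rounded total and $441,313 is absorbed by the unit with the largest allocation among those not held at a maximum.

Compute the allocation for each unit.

Sum of metered usage: 13,601.
Proportional shares (ignoring caps): Unit PH2 34,523.71; Unit 4B 87,217.80; Unit G2 47,599.89; Unit 3B 68,982.53; Unit 4A 84,330.01; Unit 5B 118,659.04.
Capped: Unit 3B ($47,600); remaining pool $393,713 reallocated over remaining metered usage 11,475.
Remaining shares: Unit PH2 36,506.37 → $36,506; Unit 4B 92,226.63 → $92,227; Unit G2 50,333.51 → $50,334; Unit 4A 89,172.99 → $89,173; Unit 5B 125,473.502 → $125,474.
Rounding difference −$1 applied to Unit 5B → $125,473.

Unit PH2: $36,506 · Unit 4B: $92,227 · Unit G2: $50,334 · Unit 3B: $47,600 · Unit 4A: $89,173 · Unit 5B: $125,473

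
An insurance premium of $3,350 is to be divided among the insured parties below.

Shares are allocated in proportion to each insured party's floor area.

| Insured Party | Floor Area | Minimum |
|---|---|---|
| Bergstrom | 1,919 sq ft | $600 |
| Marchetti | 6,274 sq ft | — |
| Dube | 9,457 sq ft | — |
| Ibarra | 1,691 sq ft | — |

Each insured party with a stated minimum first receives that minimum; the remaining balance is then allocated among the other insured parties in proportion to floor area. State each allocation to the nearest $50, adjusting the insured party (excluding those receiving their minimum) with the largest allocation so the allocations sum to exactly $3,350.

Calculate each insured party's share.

Bergstrom: $600 · Marchetti: $1,000 · Dube: $1,500 · Ibarra: $250

Fund the minimums — Bergstrom $600. Residual $2,750.
Residual split over remaining floor area 17,422: Marchetti 990.33 → $1,000; Dube 1,492.75 → $1,500; Ibarra 266.92 → $250.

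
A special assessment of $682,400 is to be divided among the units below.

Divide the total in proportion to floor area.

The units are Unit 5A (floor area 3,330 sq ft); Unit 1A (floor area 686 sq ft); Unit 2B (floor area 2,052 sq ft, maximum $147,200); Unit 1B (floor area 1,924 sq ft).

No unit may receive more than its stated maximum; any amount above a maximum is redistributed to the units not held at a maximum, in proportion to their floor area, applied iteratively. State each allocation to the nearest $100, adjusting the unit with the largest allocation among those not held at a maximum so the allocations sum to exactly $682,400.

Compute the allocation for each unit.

Unit 5A: $300,000; Unit 1A: $61,800; Unit 2B: $147,200; Unit 1B: $173,400

Total floor area = 7,992.
Pro-rata shares before constraints: Unit 5A 284,333.33; Unit 1A 58,574.37; Unit 2B 175,210.81; Unit 1B 164,281.48.
Capped: Unit 2B ($147,200); residual $535,200 reallocated over remaining floor area 5,940.
Redistributed shares: Unit 5A 300,036.36 → $300,000; Unit 1A 61,809.29 → $61,800; Unit 1B 173,354.34 → $173,400.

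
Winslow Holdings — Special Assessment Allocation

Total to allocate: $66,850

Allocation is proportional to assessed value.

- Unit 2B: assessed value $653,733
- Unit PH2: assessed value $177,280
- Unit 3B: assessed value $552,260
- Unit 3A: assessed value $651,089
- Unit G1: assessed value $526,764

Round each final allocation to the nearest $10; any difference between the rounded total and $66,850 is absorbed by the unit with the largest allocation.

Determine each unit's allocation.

Assessed value total: 2,561,126.
Unrounded shares: Unit 2B 653,733/2,561,126 × $66,850 = 17,063.61; Unit PH2 177,280/2,561,126 × $66,850 = 4,627.33; Unit 3B 552,260/2,561,126 × $66,850 = 14,414.98; Unit 3A 651,089/2,561,126 × $66,850 = 16,994.60; Unit G1 526,764/2,561,126 × $66,850 = 13,749.49.
Rounded to nearest $10: Unit 2B $17,060; Unit PH2 $4,630; Unit 3B $14,410; Unit 3A $16,990; Unit G1 $13,750. Sum = $66,840.
Difference $66,850 − $66,840 = +$10 applied to largest allocation (Unit 2B): Unit 2B becomes $17,070.

Unit 2B: $17,070 · Unit PH2: $4,630 · Unit 3B: $14,410 · Unit 3A: $16,990 · Unit G1: $13,750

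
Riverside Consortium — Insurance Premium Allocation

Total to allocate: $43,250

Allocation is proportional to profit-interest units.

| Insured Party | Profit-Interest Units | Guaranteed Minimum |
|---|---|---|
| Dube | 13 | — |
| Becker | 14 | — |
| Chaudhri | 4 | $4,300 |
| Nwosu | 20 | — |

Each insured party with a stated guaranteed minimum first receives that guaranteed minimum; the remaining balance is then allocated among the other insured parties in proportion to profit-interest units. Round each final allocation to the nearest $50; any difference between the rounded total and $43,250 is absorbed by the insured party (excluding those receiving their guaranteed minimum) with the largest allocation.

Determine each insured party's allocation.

Minimums first: Chaudhri $4,300. Residual $38,950.
Residual split over remaining profit-interest units 47: Dube 10,773.40 → $10,750; Becker 11,602.13 → $11,600; Nwosu 16,574.47 → $16,550.
Rounding difference +$50 applied to Nwosu → $16,600.

Dube: $10,750 · Becker: $11,600 · Chaudhri: $4,300 · Nwosu: $16,600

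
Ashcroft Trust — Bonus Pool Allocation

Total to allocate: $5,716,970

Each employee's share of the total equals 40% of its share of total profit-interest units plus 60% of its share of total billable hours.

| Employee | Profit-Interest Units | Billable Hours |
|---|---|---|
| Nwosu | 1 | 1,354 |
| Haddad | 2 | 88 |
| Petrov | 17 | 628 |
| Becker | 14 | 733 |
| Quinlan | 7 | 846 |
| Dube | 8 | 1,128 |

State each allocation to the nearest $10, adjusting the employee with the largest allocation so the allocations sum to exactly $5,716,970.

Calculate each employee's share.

Nwosu: $1,018,930 | Haddad: $156,530 | Petrov: $1,244,310 | Becker: $1,179,710 | Quinlan: $934,160 | Dube: $1,183,330

Profit-interest units total 49; billable hours total 4,777.
Composite weights (40% profit-interest units + 60% billable hours): Nwosu 0.1782; Haddad 0.0274; Petrov 0.2177; Becker 0.2064; Quinlan 0.1634; Dube 0.2070.
Unrounded shares: Nwosu 1,018,925.04; Haddad 156,527.74; Petrov 1,244,318.34; Becker 1,179,707.42; Quinlan 934,164.42; Dube 1,183,327.04.
At nearest $10: Nwosu $1,018,930; Haddad $156,530; Petrov $1,244,320; Becker $1,179,710; Quinlan $934,160; Dube $1,183,330. Sum = $5,716,980.
Difference $5,716,970 − $5,716,980 = −$10 applied to largest allocation (Petrov): Petrov becomes $1,244,310.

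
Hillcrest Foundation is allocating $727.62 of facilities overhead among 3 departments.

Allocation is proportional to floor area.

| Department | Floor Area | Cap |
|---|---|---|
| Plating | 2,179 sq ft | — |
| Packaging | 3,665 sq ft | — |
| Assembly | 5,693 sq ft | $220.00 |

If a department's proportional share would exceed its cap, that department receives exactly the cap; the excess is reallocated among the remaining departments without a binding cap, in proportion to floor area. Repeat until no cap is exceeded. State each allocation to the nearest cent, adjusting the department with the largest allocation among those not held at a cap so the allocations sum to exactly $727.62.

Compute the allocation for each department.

Plating: $189.27 · Packaging: $318.35 · Assembly: $220.00

Sum of floor area: 11,537.
Unconstrained shares: Plating 137.4260; Packaging 231.1456; Assembly 359.0483.
Cap binds for Assembly ($220.00); remaining pool $507.62 reallocated over remaining floor area 5,844.
Shares after redistribution: Plating 189.2717 → $189.27; Packaging 318.3483 → $318.35.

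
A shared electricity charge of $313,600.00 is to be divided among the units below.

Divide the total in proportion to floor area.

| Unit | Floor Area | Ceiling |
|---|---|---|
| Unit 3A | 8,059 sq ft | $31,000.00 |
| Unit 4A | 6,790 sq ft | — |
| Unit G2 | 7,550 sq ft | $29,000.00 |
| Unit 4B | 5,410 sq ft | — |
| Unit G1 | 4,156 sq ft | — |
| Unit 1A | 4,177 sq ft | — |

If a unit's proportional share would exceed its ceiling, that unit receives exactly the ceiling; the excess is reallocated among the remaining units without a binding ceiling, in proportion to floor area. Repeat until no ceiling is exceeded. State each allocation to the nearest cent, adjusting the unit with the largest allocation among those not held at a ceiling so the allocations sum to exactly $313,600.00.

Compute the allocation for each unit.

Unit 3A: $31,000.00 · Unit 4A: $83,862.27 · Unit G2: $29,000.00 · Unit 4B: $66,818.10 · Unit G1: $51,330.13 · Unit 1A: $51,589.50

Total floor area = 36,142.
Pro-rata shares before constraints: Unit 3A 69,927.0212; Unit 4A 58,916.0533; Unit G2 65,510.4864; Unit 4B 46,941.9512; Unit G1 36,061.1366; Unit 1A 36,243.3512.
Held at cap: Unit 3A ($31,000.00), Unit G2 ($29,000.00); balance $253,600.00 reallocated over remaining floor area 20,533.
Shares after redistribution: Unit 4A 83,862.2705 → $83,862.27; Unit 4B 66,818.0977 → $66,818.10; Unit G1 51,330.1320 → $51,330.13; Unit 1A 51,589.4998 → $51,589.50.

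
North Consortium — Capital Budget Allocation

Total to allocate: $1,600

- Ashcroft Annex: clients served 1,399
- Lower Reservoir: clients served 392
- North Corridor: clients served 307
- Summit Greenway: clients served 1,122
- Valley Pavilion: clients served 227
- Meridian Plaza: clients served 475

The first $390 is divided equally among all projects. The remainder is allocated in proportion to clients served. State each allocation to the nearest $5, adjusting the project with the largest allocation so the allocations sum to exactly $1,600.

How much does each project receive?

Equal tier: $390 ÷ 6 = $65 apiece.
Remainder $1,210 by clients served (total 3,922): Ashcroft Annex 431.61 → $430; Lower Reservoir 120.94 → $120; North Corridor 94.71 → $95; Summit Greenway 346.16 → $345; Valley Pavilion 70.03 → $70; Meridian Plaza 146.55 → $145.
Rounding difference +$5 on remainder applied to Ashcroft Annex.
Totals: Ashcroft Annex $65 + $435 = $500; Lower Reservoir $65 + $120 = $185; North Corridor $65 + $95 = $160; Summit Greenway $65 + $345 = $410; Valley Pavilion $65 + $70 = $135; Meridian Plaza $65 + $145 = $210.

Ashcroft Annex: $500 · Lower Reservoir: $185 · North Corridor: $160 · Summit Greenway: $410 · Valley Pavilion: $135 · Meridian Plaza: $210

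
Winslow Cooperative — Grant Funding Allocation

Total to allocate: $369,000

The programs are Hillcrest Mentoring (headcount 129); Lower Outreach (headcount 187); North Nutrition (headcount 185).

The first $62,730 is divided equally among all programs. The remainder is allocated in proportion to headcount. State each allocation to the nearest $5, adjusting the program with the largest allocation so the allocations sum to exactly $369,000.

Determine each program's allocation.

First tranche $62,730 split equally: $20,910 each.
Remainder $306,270 by headcount (total 501): Hillcrest Mentoring 78,859.94 → $78,860; Lower Outreach 114,316.35 → $114,315; North Nutrition 113,093.71 → $113,095.
Totals: Hillcrest Mentoring $20,910 + $78,860 = $99,770; Lower Outreach $20,910 + $114,315 = $135,225; North Nutrition $20,910 + $113,095 = $134,005.

Hillcrest Mentoring: $99,770 · Lower Outreach: $135,225 · North Nutrition: $134,005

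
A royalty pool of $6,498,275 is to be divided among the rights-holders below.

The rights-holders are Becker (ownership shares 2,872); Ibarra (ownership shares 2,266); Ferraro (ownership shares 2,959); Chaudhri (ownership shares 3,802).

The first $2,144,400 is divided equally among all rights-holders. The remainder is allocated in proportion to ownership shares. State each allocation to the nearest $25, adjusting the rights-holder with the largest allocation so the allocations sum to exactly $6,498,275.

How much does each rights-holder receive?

Becker: $1,586,975 · Ibarra: $1,365,225 · Ferraro: $1,618,800 · Chaudhri: $1,927,275

First tranche $2,144,400 split equally: $536,100 each.
Remainder $4,353,875 by ownership shares (total 11,899): Becker 1,050,872.26 → $1,050,875; Ibarra 829,135.28 → $829,125; Ferraro 1,082,705.78 → $1,082,700; Chaudhri 1,391,161.67 → $1,391,150.
Rounding difference +$25 on remainder applied to Chaudhri.
Totals: Becker $536,100 + $1,050,875 = $1,586,975; Ibarra $536,100 + $829,125 = $1,365,225; Ferraro $536,100 + $1,082,700 = $1,618,800; Chaudhri $536,100 + $1,391,175 = $1,927,275.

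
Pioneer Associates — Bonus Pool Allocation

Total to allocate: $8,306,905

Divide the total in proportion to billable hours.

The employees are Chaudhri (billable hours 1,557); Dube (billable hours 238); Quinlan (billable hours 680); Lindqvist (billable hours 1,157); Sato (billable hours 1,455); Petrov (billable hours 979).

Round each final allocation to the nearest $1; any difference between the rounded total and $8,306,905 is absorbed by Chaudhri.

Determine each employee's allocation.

Chaudhri: $2,132,187 | Dube: $325,922 | Quinlan: $931,206 | Lindqvist: $1,584,420 | Sato: $1,992,507 | Petrov: $1,340,663

Total billable hours = 6,066.
Unrounded shares: Chaudhri 1,557/6,066 × $8,306,905 = 2,132,187.78; Dube 238/6,066 × $8,306,905 = 325,922.09; Quinlan 680/6,066 × $8,306,905 = 931,205.97; Lindqvist 1,157/6,066 × $8,306,905 = 1,584,419.57; Sato 1,455/6,066 × $8,306,905 = 1,992,506.89; Petrov 979/6,066 × $8,306,905 = 1,340,662.71.
After rounding ($1): Chaudhri $2,132,188; Dube $325,922; Quinlan $931,206; Lindqvist $1,584,420; Sato $1,992,507; Petrov $1,340,663. Sum = $8,306,906.
Difference $8,306,905 − $8,306,906 = −$1 applied to Chaudhri: Chaudhri becomes $2,132,187.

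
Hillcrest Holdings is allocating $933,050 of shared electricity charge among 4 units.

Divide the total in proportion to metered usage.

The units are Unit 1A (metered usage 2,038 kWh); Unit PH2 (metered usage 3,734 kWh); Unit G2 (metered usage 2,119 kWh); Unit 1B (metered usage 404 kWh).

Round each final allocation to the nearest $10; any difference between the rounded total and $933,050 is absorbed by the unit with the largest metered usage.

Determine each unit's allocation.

Sum of metered usage: 8,295.
Proportional shares: Unit 1A 2,038/8,295 × $933,050 = 229,241.22; Unit PH2 3,734/8,295 × $933,050 = 420,013.10; Unit G2 2,119/8,295 × $933,050 = 238,352.37; Unit 1B 404/8,295 × $933,050 = 45,443.30.
At nearest $10: Unit 1A $229,240; Unit PH2 $420,010; Unit G2 $238,350; Unit 1B $45,440. Sum = $933,040.
Difference $933,050 − $933,040 = +$10 applied to largest metered usage (Unit PH2): Unit PH2 becomes $420,020.

Unit 1A: $229,240; Unit PH2: $420,020; Unit G2: $238,350; Unit 1B: $45,440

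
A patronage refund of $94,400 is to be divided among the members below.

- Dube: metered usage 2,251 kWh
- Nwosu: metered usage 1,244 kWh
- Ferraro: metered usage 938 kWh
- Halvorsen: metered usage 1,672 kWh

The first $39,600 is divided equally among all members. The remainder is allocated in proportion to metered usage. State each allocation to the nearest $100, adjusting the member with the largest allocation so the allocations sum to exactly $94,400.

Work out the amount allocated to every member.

Dube: $30,100 | Nwosu: $21,100 | Ferraro: $18,300 | Halvorsen: $24,900

Equal tier: $39,600 ÷ 4 = $9,900 apiece.
Remainder $54,800 by metered usage (total 6,105): Dube 20,205.54 → $20,200; Nwosu 11,166.45 → $11,200; Ferraro 8,419.72 → $8,400; Halvorsen 15,008.29 → $15,000.
Totals: Dube $9,900 + $20,200 = $30,100; Nwosu $9,900 + $11,200 = $21,100; Ferraro $9,900 + $8,400 = $18,300; Halvorsen $9,900 + $15,000 = $24,900.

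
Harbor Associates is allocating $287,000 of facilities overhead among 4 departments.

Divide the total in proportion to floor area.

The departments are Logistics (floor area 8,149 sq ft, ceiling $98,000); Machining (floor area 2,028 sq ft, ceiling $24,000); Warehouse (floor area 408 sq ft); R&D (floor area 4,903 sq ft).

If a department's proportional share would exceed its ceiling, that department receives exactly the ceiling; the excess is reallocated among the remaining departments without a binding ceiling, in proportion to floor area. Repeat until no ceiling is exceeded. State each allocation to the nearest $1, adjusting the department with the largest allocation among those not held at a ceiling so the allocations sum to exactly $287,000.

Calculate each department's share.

Total floor area = 15,488.
Pro-rata shares before constraints: Logistics 151,004.84; Machining 37,579.80; Warehouse 7,560.43; R&D 90,854.92.
Held at cap: Logistics ($98,000), Machining ($24,000); balance $165,000 reallocated over remaining floor area 5,311.
Remaining shares: Warehouse 12,675.58 → $12,676; R&D 152,324.42 → $152,324.

Logistics: $98,000 | Machining: $24,000 | Warehouse: $12,676 | R&D: $152,324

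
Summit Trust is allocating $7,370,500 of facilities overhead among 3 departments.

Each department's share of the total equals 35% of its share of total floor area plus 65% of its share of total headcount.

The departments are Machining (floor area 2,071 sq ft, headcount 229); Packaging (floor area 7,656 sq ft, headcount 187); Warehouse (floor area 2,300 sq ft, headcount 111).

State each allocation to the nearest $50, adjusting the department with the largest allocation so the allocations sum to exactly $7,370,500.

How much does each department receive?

Totals — floor area 12,027, headcount 527.
Blended shares (35% floor area + 65% headcount): Machining 0.3427; Packaging 0.4534; Warehouse 0.2038.
Pro-rata amounts: Machining 2,525,991.08; Packaging 3,342,108.00; Warehouse 1,502,400.92.
Rounded to nearest $50: Machining $2,526,000; Packaging $3,342,100; Warehouse $1,502,400. Sum = $7,370,500.
Rounded total matches; no reconciliation needed.

Machining: $2,526,000; Packaging: $3,342,100; Warehouse: $1,502,400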